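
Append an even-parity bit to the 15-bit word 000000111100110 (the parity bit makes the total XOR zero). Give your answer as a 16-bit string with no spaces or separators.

XOR of the 15 data bits: 0⊕0⊕0⊕0⊕0⊕0⊕1⊕1⊕1⊕1⊕0⊕0⊕1⊕1⊕0 = 0
Parity bit = 0 (so all 16 bits XOR to 0).

0000001111001100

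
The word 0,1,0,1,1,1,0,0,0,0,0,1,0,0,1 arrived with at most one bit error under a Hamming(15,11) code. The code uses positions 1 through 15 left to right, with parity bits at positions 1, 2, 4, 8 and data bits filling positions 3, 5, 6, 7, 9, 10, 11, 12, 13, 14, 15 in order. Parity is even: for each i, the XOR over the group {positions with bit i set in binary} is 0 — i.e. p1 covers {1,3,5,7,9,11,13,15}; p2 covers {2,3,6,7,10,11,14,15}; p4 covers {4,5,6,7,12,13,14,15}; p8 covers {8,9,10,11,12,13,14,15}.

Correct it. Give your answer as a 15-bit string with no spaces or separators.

010110000001001

s1 (pos 1,3,5,7,9,11,13,15): 0⊕0⊕1⊕0⊕0⊕0⊕0⊕1 = 0
s2 (pos 2,3,6,7,10,11,14,15): 1⊕0⊕1⊕0⊕0⊕0⊕0⊕1 = 1
s4 (pos 4,5,6,7,12,13,14,15): 1⊕1⊕1⊕0⊕1⊕0⊕0⊕1 = 1
s8 (pos 8,9,10,11,12,13,14,15): 0⊕0⊕0⊕0⊕1⊕0⊕0⊕1 = 0
Syndrome s8…s1 = 0110 → error at position 6.
Flip position 6: 010111000001001 → 010110000001001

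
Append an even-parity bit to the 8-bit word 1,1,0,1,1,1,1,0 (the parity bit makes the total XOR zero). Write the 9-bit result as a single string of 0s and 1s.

XOR of the 8 data bits: 1⊕1⊕0⊕1⊕1⊕1⊕1⊕0 = 0
Parity bit = 0 (so all 9 bits XOR to 0).

110111100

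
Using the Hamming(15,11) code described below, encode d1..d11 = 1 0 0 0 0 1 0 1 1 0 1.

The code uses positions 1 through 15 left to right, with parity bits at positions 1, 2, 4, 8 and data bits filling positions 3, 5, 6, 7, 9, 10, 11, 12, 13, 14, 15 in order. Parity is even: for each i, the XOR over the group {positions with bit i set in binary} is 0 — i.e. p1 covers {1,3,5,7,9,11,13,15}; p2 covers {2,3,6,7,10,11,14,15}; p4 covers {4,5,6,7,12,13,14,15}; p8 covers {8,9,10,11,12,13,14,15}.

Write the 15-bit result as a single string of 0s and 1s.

111100000101101

Place data at non-parity positions: p1 p2 1 p4 0 0 0 p8 0 1 0 1 1 0 1
p1 (pos 1,3,5,7,9,11,13,15): XOR of data positions = 1⊕0⊕0⊕0⊕0⊕1⊕1 = 1
p2 (pos 2,3,6,7,10,11,14,15): XOR of data positions = 1⊕0⊕0⊕1⊕0⊕0⊕1 = 1
p4 (pos 4,5,6,7,12,13,14,15): XOR of data positions = 0⊕0⊕0⊕1⊕1⊕0⊕1 = 1
p8 (pos 8,9,10,11,12,13,14,15): XOR of data positions = 0⊕1⊕0⊕1⊕1⊕0⊕1 = 0
Codeword: 111100000101101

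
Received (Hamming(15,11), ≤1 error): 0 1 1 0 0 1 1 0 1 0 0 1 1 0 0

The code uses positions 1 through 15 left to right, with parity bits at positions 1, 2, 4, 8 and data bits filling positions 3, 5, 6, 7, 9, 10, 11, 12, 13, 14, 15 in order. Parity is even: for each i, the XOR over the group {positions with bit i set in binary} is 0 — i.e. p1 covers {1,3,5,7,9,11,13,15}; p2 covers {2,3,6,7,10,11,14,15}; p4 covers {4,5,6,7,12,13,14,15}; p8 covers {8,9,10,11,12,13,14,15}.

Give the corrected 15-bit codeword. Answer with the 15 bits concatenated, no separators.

s1 (pos 1,3,5,7,9,11,13,15): 0⊕1⊕0⊕1⊕1⊕0⊕1⊕0 = 0
s2 (pos 2,3,6,7,10,11,14,15): 1⊕1⊕1⊕1⊕0⊕0⊕0⊕0 = 0
s4 (pos 4,5,6,7,12,13,14,15): 0⊕0⊕1⊕1⊕1⊕1⊕0⊕0 = 0
s8 (pos 8,9,10,11,12,13,14,15): 0⊕1⊕0⊕0⊕1⊕1⊕0⊕0 = 1
Syndrome s8…s1 = 1000 → error at position 8.
Flip position 8: 011001101001100 → 011001111001100

011001111001100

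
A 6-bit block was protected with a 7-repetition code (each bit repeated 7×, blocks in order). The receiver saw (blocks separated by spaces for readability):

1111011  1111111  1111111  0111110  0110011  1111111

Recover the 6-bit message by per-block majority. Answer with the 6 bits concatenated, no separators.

Block 1 (1111011): 6 ones → 1
Block 2 (1111111): 7 ones → 1
Block 3 (1111111): 7 ones → 1
Block 4 (0111110): 5 ones → 1
Block 5 (0110011): 4 ones → 1
Block 6 (1111111): 7 ones → 1

111111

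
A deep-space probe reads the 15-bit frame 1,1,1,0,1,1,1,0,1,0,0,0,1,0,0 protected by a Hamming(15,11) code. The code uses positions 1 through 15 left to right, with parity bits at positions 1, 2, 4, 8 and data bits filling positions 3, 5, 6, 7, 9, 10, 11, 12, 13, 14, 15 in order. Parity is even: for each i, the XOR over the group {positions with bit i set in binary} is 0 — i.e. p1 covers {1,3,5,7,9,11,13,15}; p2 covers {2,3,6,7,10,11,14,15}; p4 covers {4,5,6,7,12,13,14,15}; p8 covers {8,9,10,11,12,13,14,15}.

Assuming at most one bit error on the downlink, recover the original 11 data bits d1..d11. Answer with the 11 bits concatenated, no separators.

11111000100

s1 (pos 1,3,5,7,9,11,13,15): 1⊕1⊕1⊕1⊕1⊕0⊕1⊕0 = 0
s2 (pos 2,3,6,7,10,11,14,15): 1⊕1⊕1⊕1⊕0⊕0⊕0⊕0 = 0
s4 (pos 4,5,6,7,12,13,14,15): 0⊕1⊕1⊕1⊕0⊕1⊕0⊕0 = 0
s8 (pos 8,9,10,11,12,13,14,15): 0⊕1⊕0⊕0⊕0⊕1⊕0⊕0 = 0
Syndrome s8…s1 = 0000 → no error.
Read data bits from positions 3,5,6,7,9,10,11,12,13,14,15: 11111000100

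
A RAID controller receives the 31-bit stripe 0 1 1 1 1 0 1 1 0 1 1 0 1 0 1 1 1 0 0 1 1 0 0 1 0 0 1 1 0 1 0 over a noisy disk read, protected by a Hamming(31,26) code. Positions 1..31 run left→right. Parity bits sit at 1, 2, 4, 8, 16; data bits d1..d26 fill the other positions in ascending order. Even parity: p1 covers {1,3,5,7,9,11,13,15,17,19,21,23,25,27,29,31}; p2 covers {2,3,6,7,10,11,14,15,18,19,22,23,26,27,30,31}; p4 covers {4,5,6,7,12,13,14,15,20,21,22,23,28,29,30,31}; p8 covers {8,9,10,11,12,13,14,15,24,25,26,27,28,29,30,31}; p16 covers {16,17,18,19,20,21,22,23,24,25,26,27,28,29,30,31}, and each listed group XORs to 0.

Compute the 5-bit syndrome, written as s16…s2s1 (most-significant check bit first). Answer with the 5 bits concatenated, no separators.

01101

s1 (pos 1,3,5,7,9,11,13,15,17,19,21,23,25,27,29,31): 0⊕1⊕1⊕1⊕0⊕1⊕1⊕1⊕1⊕0⊕1⊕0⊕0⊕1⊕0⊕0 = 1
s2 (pos 2,3,6,7,10,11,14,15,18,19,22,23,26,27,30,31): 1⊕1⊕0⊕1⊕1⊕1⊕0⊕1⊕0⊕0⊕0⊕0⊕0⊕1⊕1⊕0 = 0
s4 (pos 4,5,6,7,12,13,14,15,20,21,22,23,28,29,30,31): 1⊕1⊕0⊕1⊕0⊕1⊕0⊕1⊕1⊕1⊕0⊕0⊕1⊕0⊕1⊕0 = 1
s8 (pos 8,9,10,11,12,13,14,15,24,25,26,27,28,29,30,31): 1⊕0⊕1⊕1⊕0⊕1⊕0⊕1⊕1⊕0⊕0⊕1⊕1⊕0⊕1⊕0 = 1
s16 (pos 16,17,18,19,20,21,22,23,24,25,26,27,28,29,30,31): 1⊕1⊕0⊕0⊕1⊕1⊕0⊕0⊕1⊕0⊕0⊕1⊕1⊕0⊕1⊕0 = 0
Syndrome s16…s1 = 01101 → error at position 13.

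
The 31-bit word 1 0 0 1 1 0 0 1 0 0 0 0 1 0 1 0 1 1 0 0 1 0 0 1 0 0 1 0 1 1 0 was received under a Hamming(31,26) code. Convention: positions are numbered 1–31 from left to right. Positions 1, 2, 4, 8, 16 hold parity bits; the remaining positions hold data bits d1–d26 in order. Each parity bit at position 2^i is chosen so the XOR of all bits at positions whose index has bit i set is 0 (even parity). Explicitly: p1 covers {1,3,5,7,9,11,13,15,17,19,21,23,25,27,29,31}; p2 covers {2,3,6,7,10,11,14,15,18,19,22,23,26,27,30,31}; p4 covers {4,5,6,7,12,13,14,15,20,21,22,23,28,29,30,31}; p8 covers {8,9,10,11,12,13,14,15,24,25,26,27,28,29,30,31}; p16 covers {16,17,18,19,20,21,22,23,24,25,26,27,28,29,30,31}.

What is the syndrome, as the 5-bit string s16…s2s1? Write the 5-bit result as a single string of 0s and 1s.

11100

s1 (pos 1,3,5,7,9,11,13,15,17,19,21,23,25,27,29,31): 1⊕0⊕1⊕0⊕0⊕0⊕1⊕1⊕1⊕0⊕1⊕0⊕0⊕1⊕1⊕0 = 0
s2 (pos 2,3,6,7,10,11,14,15,18,19,22,23,26,27,30,31): 0⊕0⊕0⊕0⊕0⊕0⊕0⊕1⊕1⊕0⊕0⊕0⊕0⊕1⊕1⊕0 = 0
s4 (pos 4,5,6,7,12,13,14,15,20,21,22,23,28,29,30,31): 1⊕1⊕0⊕0⊕0⊕1⊕0⊕1⊕0⊕1⊕0⊕0⊕0⊕1⊕1⊕0 = 1
s8 (pos 8,9,10,11,12,13,14,15,24,25,26,27,28,29,30,31): 1⊕0⊕0⊕0⊕0⊕1⊕0⊕1⊕1⊕0⊕0⊕1⊕0⊕1⊕1⊕0 = 1
s16 (pos 16,17,18,19,20,21,22,23,24,25,26,27,28,29,30,31): 0⊕1⊕1⊕0⊕0⊕1⊕0⊕0⊕1⊕0⊕0⊕1⊕0⊕1⊕1⊕0 = 1
Syndrome s16…s1 = 11100 → error at position 28.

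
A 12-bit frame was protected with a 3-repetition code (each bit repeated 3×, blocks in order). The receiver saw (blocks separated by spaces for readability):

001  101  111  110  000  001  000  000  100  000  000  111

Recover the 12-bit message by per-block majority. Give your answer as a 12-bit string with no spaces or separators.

Block 1 (001): 1 one → 0
Block 2 (101): 2 ones → 1
Block 3 (111): 3 ones → 1
Block 4 (110): 2 ones → 1
Block 5 (000): 0 ones → 0
Block 6 (001): 1 one → 0
Block 7 (000): 0 ones → 0
Block 8 (000): 0 ones → 0
Block 9 (100): 1 one → 0
Block 10 (000): 0 ones → 0
Block 11 (000): 0 ones → 0
Block 12 (111): 3 ones → 1

011100000001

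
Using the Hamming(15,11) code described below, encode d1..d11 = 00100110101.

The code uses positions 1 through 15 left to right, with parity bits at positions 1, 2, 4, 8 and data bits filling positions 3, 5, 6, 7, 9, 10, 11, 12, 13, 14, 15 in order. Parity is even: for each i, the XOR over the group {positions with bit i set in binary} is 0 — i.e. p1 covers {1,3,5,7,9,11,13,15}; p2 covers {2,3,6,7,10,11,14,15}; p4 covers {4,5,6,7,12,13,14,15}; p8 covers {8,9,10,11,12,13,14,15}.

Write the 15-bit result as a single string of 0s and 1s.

Place data at non-parity positions: p1 p2 0 p4 0 1 0 p8 0 1 1 0 1 0 1
p1 (pos 1,3,5,7,9,11,13,15): XOR of data positions = 0⊕0⊕0⊕0⊕1⊕1⊕1 = 1
p2 (pos 2,3,6,7,10,11,14,15): XOR of data positions = 0⊕1⊕0⊕1⊕1⊕0⊕1 = 0
p4 (pos 4,5,6,7,12,13,14,15): XOR of data positions = 0⊕1⊕0⊕0⊕1⊕0⊕1 = 1
p8 (pos 8,9,10,11,12,13,14,15): XOR of data positions = 0⊕1⊕1⊕0⊕1⊕0⊕1 = 0
Codeword: 100101000110101

100101000110101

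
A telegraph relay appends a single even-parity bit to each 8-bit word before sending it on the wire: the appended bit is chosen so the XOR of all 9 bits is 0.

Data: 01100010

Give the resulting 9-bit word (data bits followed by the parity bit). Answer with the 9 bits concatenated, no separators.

XOR of the 8 data bits: 0⊕1⊕1⊕0⊕0⊕0⊕1⊕0 = 1
Parity bit = 1 (so all 9 bits XOR to 0).

011000101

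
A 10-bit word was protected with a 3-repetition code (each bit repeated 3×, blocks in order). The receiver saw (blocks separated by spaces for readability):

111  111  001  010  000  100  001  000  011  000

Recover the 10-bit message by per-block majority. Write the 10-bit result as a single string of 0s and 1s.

Block 1 (111): 3 ones → 1
Block 2 (111): 3 ones → 1
Block 3 (001): 1 one → 0
Block 4 (010): 1 one → 0
Block 5 (000): 0 ones → 0
Block 6 (100): 1 one → 0
Block 7 (001): 1 one → 0
Block 8 (000): 0 ones → 0
Block 9 (011): 2 ones → 1
Block 10 (000): 0 ones → 0

1100000010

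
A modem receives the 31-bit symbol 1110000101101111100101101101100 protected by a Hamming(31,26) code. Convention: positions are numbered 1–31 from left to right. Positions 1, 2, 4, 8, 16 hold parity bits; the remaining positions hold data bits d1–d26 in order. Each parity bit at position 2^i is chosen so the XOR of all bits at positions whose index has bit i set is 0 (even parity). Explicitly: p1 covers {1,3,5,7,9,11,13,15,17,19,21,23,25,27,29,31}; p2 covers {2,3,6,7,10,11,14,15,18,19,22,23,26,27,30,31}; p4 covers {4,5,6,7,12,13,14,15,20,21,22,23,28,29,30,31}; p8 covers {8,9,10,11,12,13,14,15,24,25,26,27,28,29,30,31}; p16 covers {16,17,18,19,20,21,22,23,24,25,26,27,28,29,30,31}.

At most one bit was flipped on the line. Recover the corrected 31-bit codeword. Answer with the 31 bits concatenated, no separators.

1110000101101111101101101101100

s1 (pos 1,3,5,7,9,11,13,15,17,19,21,23,25,27,29,31): 1⊕1⊕0⊕0⊕0⊕1⊕1⊕1⊕1⊕0⊕0⊕1⊕1⊕0⊕1⊕0 = 1
s2 (pos 2,3,6,7,10,11,14,15,18,19,22,23,26,27,30,31): 1⊕1⊕0⊕0⊕1⊕1⊕1⊕1⊕0⊕0⊕1⊕1⊕1⊕0⊕0⊕0 = 1
s4 (pos 4,5,6,7,12,13,14,15,20,21,22,23,28,29,30,31): 0⊕0⊕0⊕0⊕0⊕1⊕1⊕1⊕1⊕0⊕1⊕1⊕1⊕1⊕0⊕0 = 0
s8 (pos 8,9,10,11,12,13,14,15,24,25,26,27,28,29,30,31): 1⊕0⊕1⊕1⊕0⊕1⊕1⊕1⊕0⊕1⊕1⊕0⊕1⊕1⊕0⊕0 = 0
s16 (pos 16,17,18,19,20,21,22,23,24,25,26,27,28,29,30,31): 1⊕1⊕0⊕0⊕1⊕0⊕1⊕1⊕0⊕1⊕1⊕0⊕1⊕1⊕0⊕0 = 1
Syndrome s16…s1 = 10011 → error at position 19.
Flip position 19: 1110000101101111100101101101100 → 1110000101101111101101101101100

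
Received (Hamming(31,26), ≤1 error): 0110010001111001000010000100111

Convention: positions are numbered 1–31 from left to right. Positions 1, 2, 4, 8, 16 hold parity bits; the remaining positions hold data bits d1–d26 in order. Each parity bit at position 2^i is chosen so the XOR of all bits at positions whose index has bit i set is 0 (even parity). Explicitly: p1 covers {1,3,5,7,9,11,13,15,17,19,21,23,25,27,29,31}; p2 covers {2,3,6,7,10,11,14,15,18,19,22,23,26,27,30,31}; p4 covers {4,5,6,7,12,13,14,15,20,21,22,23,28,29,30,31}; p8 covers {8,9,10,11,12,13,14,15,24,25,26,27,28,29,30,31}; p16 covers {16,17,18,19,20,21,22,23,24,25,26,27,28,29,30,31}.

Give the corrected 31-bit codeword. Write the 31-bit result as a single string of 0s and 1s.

s1 (pos 1,3,5,7,9,11,13,15,17,19,21,23,25,27,29,31): 0⊕1⊕0⊕0⊕0⊕1⊕1⊕0⊕0⊕0⊕1⊕0⊕0⊕0⊕1⊕1 = 0
s2 (pos 2,3,6,7,10,11,14,15,18,19,22,23,26,27,30,31): 1⊕1⊕1⊕0⊕1⊕1⊕0⊕0⊕0⊕0⊕0⊕0⊕1⊕0⊕1⊕1 = 0
s4 (pos 4,5,6,7,12,13,14,15,20,21,22,23,28,29,30,31): 0⊕0⊕1⊕0⊕1⊕1⊕0⊕0⊕0⊕1⊕0⊕0⊕0⊕1⊕1⊕1 = 1
s8 (pos 8,9,10,11,12,13,14,15,24,25,26,27,28,29,30,31): 0⊕0⊕1⊕1⊕1⊕1⊕0⊕0⊕0⊕0⊕1⊕0⊕0⊕1⊕1⊕1 = 0
s16 (pos 16,17,18,19,20,21,22,23,24,25,26,27,28,29,30,31): 1⊕0⊕0⊕0⊕0⊕1⊕0⊕0⊕0⊕0⊕1⊕0⊕0⊕1⊕1⊕1 = 0
Syndrome s16…s1 = 00100 → error at position 4.
Flip position 4: 0110010001111001000010000100111 → 0111010001111001000010000100111

0111010001111001000010000100111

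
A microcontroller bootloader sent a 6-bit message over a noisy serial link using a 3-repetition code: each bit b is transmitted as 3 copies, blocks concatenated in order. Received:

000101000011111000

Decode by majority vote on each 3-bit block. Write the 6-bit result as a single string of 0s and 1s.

010110

Block 1 (000): 0 ones → 0
Block 2 (101): 2 ones → 1
Block 3 (000): 0 ones → 0
Block 4 (011): 2 ones → 1
Block 5 (111): 3 ones → 1
Block 6 (000): 0 ones → 0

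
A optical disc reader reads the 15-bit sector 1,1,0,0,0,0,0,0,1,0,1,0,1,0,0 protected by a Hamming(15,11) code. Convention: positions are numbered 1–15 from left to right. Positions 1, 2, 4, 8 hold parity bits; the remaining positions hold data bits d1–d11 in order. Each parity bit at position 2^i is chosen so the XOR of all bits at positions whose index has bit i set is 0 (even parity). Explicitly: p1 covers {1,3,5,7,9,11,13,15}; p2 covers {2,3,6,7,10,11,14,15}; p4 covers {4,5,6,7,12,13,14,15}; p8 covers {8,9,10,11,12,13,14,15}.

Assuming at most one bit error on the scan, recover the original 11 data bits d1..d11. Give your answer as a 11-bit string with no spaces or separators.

00001011100

s1 (pos 1,3,5,7,9,11,13,15): 1⊕0⊕0⊕0⊕1⊕1⊕1⊕0 = 0
s2 (pos 2,3,6,7,10,11,14,15): 1⊕0⊕0⊕0⊕0⊕1⊕0⊕0 = 0
s4 (pos 4,5,6,7,12,13,14,15): 0⊕0⊕0⊕0⊕0⊕1⊕0⊕0 = 1
s8 (pos 8,9,10,11,12,13,14,15): 0⊕1⊕0⊕1⊕0⊕1⊕0⊕0 = 1
Syndrome s8…s1 = 1100 → error at position 12.
Flip position 12: 110000001010100 → 110000001011100
Read data bits from positions 3,5,6,7,9,10,11,12,13,14,15: 00001011100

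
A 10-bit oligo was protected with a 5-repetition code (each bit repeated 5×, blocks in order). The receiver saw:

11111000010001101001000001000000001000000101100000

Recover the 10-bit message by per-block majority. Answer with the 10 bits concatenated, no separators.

Block 1 (11111): 5 ones → 1
Block 2 (00001): 1 one → 0
Block 3 (00011): 2 ones → 0
Block 4 (01001): 2 ones → 0
Block 5 (00000): 0 ones → 0
Block 6 (10000): 1 one → 0
Block 7 (00001): 1 one → 0
Block 8 (00000): 0 ones → 0
Block 9 (01011): 3 ones → 1
Block 10 (00000): 0 ones → 0

1000000010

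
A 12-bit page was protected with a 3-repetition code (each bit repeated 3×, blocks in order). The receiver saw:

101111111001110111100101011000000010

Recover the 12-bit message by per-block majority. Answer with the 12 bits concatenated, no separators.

Block 1 (101): 2 ones → 1
Block 2 (111): 3 ones → 1
Block 3 (111): 3 ones → 1
Block 4 (001): 1 one → 0
Block 5 (110): 2 ones → 1
Block 6 (111): 3 ones → 1
Block 7 (100): 1 one → 0
Block 8 (101): 2 ones → 1
Block 9 (011): 2 ones → 1
Block 10 (000): 0 ones → 0
Block 11 (000): 0 ones → 0
Block 12 (010): 1 one → 0

111011011000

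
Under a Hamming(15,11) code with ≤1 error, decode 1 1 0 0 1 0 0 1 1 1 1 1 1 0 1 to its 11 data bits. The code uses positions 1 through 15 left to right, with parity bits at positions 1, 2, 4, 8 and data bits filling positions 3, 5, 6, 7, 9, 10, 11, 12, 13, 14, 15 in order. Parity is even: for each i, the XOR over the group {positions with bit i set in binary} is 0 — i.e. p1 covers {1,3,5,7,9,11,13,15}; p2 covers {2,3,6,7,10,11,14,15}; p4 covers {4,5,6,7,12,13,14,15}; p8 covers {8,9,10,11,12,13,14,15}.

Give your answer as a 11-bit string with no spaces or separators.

01001111101

s1 (pos 1,3,5,7,9,11,13,15): 1⊕0⊕1⊕0⊕1⊕1⊕1⊕1 = 0
s2 (pos 2,3,6,7,10,11,14,15): 1⊕0⊕0⊕0⊕1⊕1⊕0⊕1 = 0
s4 (pos 4,5,6,7,12,13,14,15): 0⊕1⊕0⊕0⊕1⊕1⊕0⊕1 = 0
s8 (pos 8,9,10,11,12,13,14,15): 1⊕1⊕1⊕1⊕1⊕1⊕0⊕1 = 1
Syndrome s8…s1 = 1000 → error at position 8.
Flip position 8: 110010011111101 → 110010001111101
Read data bits from positions 3,5,6,7,9,10,11,12,13,14,15: 01001111101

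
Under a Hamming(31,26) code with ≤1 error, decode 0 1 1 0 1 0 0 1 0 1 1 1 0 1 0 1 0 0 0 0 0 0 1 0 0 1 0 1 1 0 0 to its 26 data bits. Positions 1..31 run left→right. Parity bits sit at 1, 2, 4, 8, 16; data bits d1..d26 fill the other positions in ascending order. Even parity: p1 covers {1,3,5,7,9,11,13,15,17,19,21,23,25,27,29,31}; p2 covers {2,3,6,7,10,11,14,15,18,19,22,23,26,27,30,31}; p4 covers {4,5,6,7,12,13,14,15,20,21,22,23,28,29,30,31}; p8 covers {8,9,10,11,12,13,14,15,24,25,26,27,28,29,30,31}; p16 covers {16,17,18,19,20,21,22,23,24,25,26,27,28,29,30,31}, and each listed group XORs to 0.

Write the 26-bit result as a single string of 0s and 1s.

s1 (pos 1,3,5,7,9,11,13,15,17,19,21,23,25,27,29,31): 0⊕1⊕1⊕0⊕0⊕1⊕0⊕0⊕0⊕0⊕0⊕1⊕0⊕0⊕1⊕0 = 1
s2 (pos 2,3,6,7,10,11,14,15,18,19,22,23,26,27,30,31): 1⊕1⊕0⊕0⊕1⊕1⊕1⊕0⊕0⊕0⊕0⊕1⊕1⊕0⊕0⊕0 = 1
s4 (pos 4,5,6,7,12,13,14,15,20,21,22,23,28,29,30,31): 0⊕1⊕0⊕0⊕1⊕0⊕1⊕0⊕0⊕0⊕0⊕1⊕1⊕1⊕0⊕0 = 0
s8 (pos 8,9,10,11,12,13,14,15,24,25,26,27,28,29,30,31): 1⊕0⊕1⊕1⊕1⊕0⊕1⊕0⊕0⊕0⊕1⊕0⊕1⊕1⊕0⊕0 = 0
s16 (pos 16,17,18,19,20,21,22,23,24,25,26,27,28,29,30,31): 1⊕0⊕0⊕0⊕0⊕0⊕0⊕1⊕0⊕0⊕1⊕0⊕1⊕1⊕0⊕0 = 1
Syndrome s16…s1 = 10011 → error at position 19.
Flip position 19: 0110100101110101000000100101100 → 0110100101110101001000100101100
Read data bits from positions 3,5,6,7,9,10,11,12,13,14,15,17,18,19,20,21,22,23,24,25,26,27,28,29,30,31: 11000111010001000100101100

11000111010001000100101100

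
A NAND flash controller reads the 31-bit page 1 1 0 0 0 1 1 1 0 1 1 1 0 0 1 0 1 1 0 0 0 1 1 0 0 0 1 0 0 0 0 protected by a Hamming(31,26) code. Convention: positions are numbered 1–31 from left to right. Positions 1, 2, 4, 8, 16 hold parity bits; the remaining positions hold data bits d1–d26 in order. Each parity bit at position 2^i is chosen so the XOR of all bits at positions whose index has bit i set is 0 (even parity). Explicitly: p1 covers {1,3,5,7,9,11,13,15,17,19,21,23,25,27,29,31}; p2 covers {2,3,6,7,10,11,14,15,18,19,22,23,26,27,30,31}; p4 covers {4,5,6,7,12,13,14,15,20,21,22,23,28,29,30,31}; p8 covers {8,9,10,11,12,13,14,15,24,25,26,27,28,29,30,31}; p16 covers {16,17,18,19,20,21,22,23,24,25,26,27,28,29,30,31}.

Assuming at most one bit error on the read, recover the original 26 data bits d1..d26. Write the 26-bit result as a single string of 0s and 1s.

00110111001010001100010000

s1 (pos 1,3,5,7,9,11,13,15,17,19,21,23,25,27,29,31): 1⊕0⊕0⊕1⊕0⊕1⊕0⊕1⊕1⊕0⊕0⊕1⊕0⊕1⊕0⊕0 = 1
s2 (pos 2,3,6,7,10,11,14,15,18,19,22,23,26,27,30,31): 1⊕0⊕1⊕1⊕1⊕1⊕0⊕1⊕1⊕0⊕1⊕1⊕0⊕1⊕0⊕0 = 0
s4 (pos 4,5,6,7,12,13,14,15,20,21,22,23,28,29,30,31): 0⊕0⊕1⊕1⊕1⊕0⊕0⊕1⊕0⊕0⊕1⊕1⊕0⊕0⊕0⊕0 = 0
s8 (pos 8,9,10,11,12,13,14,15,24,25,26,27,28,29,30,31): 1⊕0⊕1⊕1⊕1⊕0⊕0⊕1⊕0⊕0⊕0⊕1⊕0⊕0⊕0⊕0 = 0
s16 (pos 16,17,18,19,20,21,22,23,24,25,26,27,28,29,30,31): 0⊕1⊕1⊕0⊕0⊕0⊕1⊕1⊕0⊕0⊕0⊕1⊕0⊕0⊕0⊕0 = 1
Syndrome s16…s1 = 10001 → error at position 17.
Flip position 17: 1100011101110010110001100010000 → 1100011101110010010001100010000
Read data bits from positions 3,5,6,7,9,10,11,12,13,14,15,17,18,19,20,21,22,23,24,25,26,27,28,29,30,31: 00110111001010001100010000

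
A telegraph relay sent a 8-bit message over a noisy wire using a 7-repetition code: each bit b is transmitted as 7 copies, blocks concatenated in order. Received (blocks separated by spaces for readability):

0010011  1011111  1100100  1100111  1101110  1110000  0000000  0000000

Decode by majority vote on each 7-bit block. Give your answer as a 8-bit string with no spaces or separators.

01011000

Block 1 (0010011): 3 ones → 0
Block 2 (1011111): 6 ones → 1
Block 3 (1100100): 3 ones → 0
Block 4 (1100111): 5 ones → 1
Block 5 (1101110): 5 ones → 1
Block 6 (1110000): 3 ones → 0
Block 7 (0000000): 0 ones → 0
Block 8 (0000000): 0 ones → 0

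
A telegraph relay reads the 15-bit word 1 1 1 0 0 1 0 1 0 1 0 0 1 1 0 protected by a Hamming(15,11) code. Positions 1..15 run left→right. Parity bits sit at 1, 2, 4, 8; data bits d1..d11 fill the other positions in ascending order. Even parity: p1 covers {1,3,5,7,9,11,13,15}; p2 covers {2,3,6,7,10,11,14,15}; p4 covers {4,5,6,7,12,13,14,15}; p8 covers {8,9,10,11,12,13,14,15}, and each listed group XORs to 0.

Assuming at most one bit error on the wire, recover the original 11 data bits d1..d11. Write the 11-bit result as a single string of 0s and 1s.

10110100110

s1 (pos 1,3,5,7,9,11,13,15): 1⊕1⊕0⊕0⊕0⊕0⊕1⊕0 = 1
s2 (pos 2,3,6,7,10,11,14,15): 1⊕1⊕1⊕0⊕1⊕0⊕1⊕0 = 1
s4 (pos 4,5,6,7,12,13,14,15): 0⊕0⊕1⊕0⊕0⊕1⊕1⊕0 = 1
s8 (pos 8,9,10,11,12,13,14,15): 1⊕0⊕1⊕0⊕0⊕1⊕1⊕0 = 0
Syndrome s8…s1 = 0111 → error at position 7.
Flip position 7: 111001010100110 → 111001110100110
Read data bits from positions 3,5,6,7,9,10,11,12,13,14,15: 10110100110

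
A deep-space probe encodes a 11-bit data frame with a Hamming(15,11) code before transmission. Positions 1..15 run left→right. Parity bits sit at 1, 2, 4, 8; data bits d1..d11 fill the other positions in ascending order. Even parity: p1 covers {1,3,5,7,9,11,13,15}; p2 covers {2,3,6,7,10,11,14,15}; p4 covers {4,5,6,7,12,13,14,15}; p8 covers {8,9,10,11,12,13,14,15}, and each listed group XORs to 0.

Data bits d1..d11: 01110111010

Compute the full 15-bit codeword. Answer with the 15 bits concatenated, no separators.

Place data at non-parity positions: p1 p2 0 p4 1 1 1 p8 0 1 1 1 0 1 0
p1 (pos 1,3,5,7,9,11,13,15): XOR of data positions = 0⊕1⊕1⊕0⊕1⊕0⊕0 = 1
p2 (pos 2,3,6,7,10,11,14,15): XOR of data positions = 0⊕1⊕1⊕1⊕1⊕1⊕0 = 1
p4 (pos 4,5,6,7,12,13,14,15): XOR of data positions = 1⊕1⊕1⊕1⊕0⊕1⊕0 = 1
p8 (pos 8,9,10,11,12,13,14,15): XOR of data positions = 0⊕1⊕1⊕1⊕0⊕1⊕0 = 0
Codeword: 110111100111010

110111100111010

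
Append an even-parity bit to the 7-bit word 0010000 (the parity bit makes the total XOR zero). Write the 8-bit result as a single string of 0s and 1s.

00100001

XOR of the 7 data bits: 0⊕0⊕1⊕0⊕0⊕0⊕0 = 1
Parity bit = 1 (so all 8 bits XOR to 0).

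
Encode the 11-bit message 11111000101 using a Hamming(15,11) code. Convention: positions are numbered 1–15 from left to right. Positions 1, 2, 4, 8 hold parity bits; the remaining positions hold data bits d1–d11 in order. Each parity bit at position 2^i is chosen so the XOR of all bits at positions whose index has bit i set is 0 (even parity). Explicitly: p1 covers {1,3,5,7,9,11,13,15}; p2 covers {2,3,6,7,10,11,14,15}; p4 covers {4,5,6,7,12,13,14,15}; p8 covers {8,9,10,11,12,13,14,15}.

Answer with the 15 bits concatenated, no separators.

001111111000101

Place data at non-parity positions: p1 p2 1 p4 1 1 1 p8 1 0 0 0 1 0 1
p1 (pos 1,3,5,7,9,11,13,15): XOR of data positions = 1⊕1⊕1⊕1⊕0⊕1⊕1 = 0
p2 (pos 2,3,6,7,10,11,14,15): XOR of data positions = 1⊕1⊕1⊕0⊕0⊕0⊕1 = 0
p4 (pos 4,5,6,7,12,13,14,15): XOR of data positions = 1⊕1⊕1⊕0⊕1⊕0⊕1 = 1
p8 (pos 8,9,10,11,12,13,14,15): XOR of data positions = 1⊕0⊕0⊕0⊕1⊕0⊕1 = 1
Codeword: 001111111000101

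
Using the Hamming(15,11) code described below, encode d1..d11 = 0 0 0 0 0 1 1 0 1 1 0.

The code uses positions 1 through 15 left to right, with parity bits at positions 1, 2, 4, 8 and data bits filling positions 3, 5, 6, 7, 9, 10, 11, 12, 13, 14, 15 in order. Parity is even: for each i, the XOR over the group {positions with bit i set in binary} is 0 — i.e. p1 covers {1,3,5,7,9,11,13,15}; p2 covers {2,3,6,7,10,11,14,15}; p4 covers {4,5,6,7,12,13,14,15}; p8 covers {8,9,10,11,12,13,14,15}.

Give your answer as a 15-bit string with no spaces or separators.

010000000110110

Place data at non-parity positions: p1 p2 0 p4 0 0 0 p8 0 1 1 0 1 1 0
p1 (pos 1,3,5,7,9,11,13,15): XOR of data positions = 0⊕0⊕0⊕0⊕1⊕1⊕0 = 0
p2 (pos 2,3,6,7,10,11,14,15): XOR of data positions = 0⊕0⊕0⊕1⊕1⊕1⊕0 = 1
p4 (pos 4,5,6,7,12,13,14,15): XOR of data positions = 0⊕0⊕0⊕0⊕1⊕1⊕0 = 0
p8 (pos 8,9,10,11,12,13,14,15): XOR of data positions = 0⊕1⊕1⊕0⊕1⊕1⊕0 = 0
Codeword: 010000000110110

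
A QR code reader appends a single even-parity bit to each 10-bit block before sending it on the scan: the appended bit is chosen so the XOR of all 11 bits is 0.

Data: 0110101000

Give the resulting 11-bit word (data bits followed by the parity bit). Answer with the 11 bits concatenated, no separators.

XOR of the 10 data bits: 0⊕1⊕1⊕0⊕1⊕0⊕1⊕0⊕0⊕0 = 0
Parity bit = 0 (so all 11 bits XOR to 0).

01101010000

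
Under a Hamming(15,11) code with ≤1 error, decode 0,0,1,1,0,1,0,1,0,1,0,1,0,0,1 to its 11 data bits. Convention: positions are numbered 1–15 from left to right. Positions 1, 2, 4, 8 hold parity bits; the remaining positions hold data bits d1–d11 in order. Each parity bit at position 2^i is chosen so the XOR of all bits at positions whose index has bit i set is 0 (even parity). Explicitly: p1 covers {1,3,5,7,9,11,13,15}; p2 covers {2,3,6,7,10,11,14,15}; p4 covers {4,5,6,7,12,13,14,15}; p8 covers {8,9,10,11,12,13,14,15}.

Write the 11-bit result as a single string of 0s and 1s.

10100101001

s1 (pos 1,3,5,7,9,11,13,15): 0⊕1⊕0⊕0⊕0⊕0⊕0⊕1 = 0
s2 (pos 2,3,6,7,10,11,14,15): 0⊕1⊕1⊕0⊕1⊕0⊕0⊕1 = 0
s4 (pos 4,5,6,7,12,13,14,15): 1⊕0⊕1⊕0⊕1⊕0⊕0⊕1 = 0
s8 (pos 8,9,10,11,12,13,14,15): 1⊕0⊕1⊕0⊕1⊕0⊕0⊕1 = 0
Syndrome s8…s1 = 0000 → no error.
Read data bits from positions 3,5,6,7,9,10,11,12,13,14,15: 10100101001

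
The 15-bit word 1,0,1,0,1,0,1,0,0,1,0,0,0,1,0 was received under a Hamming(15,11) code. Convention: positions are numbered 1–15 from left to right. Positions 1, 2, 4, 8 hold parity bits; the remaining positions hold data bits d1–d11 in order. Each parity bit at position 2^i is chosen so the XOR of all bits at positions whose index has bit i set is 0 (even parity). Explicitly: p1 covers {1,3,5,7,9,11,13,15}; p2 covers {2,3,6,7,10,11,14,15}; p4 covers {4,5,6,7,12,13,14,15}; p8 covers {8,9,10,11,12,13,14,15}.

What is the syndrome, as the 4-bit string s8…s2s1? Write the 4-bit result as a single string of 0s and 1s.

s1 (pos 1,3,5,7,9,11,13,15): 1⊕1⊕1⊕1⊕0⊕0⊕0⊕0 = 0
s2 (pos 2,3,6,7,10,11,14,15): 0⊕1⊕0⊕1⊕1⊕0⊕1⊕0 = 0
s4 (pos 4,5,6,7,12,13,14,15): 0⊕1⊕0⊕1⊕0⊕0⊕1⊕0 = 1
s8 (pos 8,9,10,11,12,13,14,15): 0⊕0⊕1⊕0⊕0⊕0⊕1⊕0 = 0
Syndrome s8…s1 = 0100 → error at position 4.

0100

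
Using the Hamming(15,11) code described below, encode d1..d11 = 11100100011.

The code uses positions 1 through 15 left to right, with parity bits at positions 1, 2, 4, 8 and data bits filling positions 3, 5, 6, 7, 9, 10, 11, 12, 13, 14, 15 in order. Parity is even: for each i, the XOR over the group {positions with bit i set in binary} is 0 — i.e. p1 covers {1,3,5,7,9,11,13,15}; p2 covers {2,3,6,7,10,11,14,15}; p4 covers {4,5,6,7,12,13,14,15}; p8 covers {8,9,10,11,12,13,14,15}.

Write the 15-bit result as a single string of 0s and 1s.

Place data at non-parity positions: p1 p2 1 p4 1 1 0 p8 0 1 0 0 0 1 1
p1 (pos 1,3,5,7,9,11,13,15): XOR of data positions = 1⊕1⊕0⊕0⊕0⊕0⊕1 = 1
p2 (pos 2,3,6,7,10,11,14,15): XOR of data positions = 1⊕1⊕0⊕1⊕0⊕1⊕1 = 1
p4 (pos 4,5,6,7,12,13,14,15): XOR of data positions = 1⊕1⊕0⊕0⊕0⊕1⊕1 = 0
p8 (pos 8,9,10,11,12,13,14,15): XOR of data positions = 0⊕1⊕0⊕0⊕0⊕1⊕1 = 1
Codeword: 111011010100011

111011010100011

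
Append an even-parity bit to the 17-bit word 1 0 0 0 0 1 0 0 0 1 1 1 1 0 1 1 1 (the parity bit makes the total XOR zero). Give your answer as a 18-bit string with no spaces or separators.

XOR of the 17 data bits: 1⊕0⊕0⊕0⊕0⊕1⊕0⊕0⊕0⊕1⊕1⊕1⊕1⊕0⊕1⊕1⊕1 = 1
Parity bit = 1 (so all 18 bits XOR to 0).

100001000111101111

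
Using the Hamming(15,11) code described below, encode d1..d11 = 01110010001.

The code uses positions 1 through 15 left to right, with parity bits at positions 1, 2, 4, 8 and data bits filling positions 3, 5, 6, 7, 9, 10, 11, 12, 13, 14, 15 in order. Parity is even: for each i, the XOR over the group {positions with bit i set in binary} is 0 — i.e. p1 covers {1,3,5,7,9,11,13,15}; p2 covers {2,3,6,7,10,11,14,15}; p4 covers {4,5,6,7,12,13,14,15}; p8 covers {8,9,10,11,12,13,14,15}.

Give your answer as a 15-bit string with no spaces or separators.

Place data at non-parity positions: p1 p2 0 p4 1 1 1 p8 0 0 1 0 0 0 1
p1 (pos 1,3,5,7,9,11,13,15): XOR of data positions = 0⊕1⊕1⊕0⊕1⊕0⊕1 = 0
p2 (pos 2,3,6,7,10,11,14,15): XOR of data positions = 0⊕1⊕1⊕0⊕1⊕0⊕1 = 0
p4 (pos 4,5,6,7,12,13,14,15): XOR of data positions = 1⊕1⊕1⊕0⊕0⊕0⊕1 = 0
p8 (pos 8,9,10,11,12,13,14,15): XOR of data positions = 0⊕0⊕1⊕0⊕0⊕0⊕1 = 0
Codeword: 000011100010001

000011100010001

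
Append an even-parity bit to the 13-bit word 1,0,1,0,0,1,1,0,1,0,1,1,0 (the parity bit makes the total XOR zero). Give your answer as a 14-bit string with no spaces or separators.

10100110101101

XOR of the 13 data bits: 1⊕0⊕1⊕0⊕0⊕1⊕1⊕0⊕1⊕0⊕1⊕1⊕0 = 1
Parity bit = 1 (so all 14 bits XOR to 0).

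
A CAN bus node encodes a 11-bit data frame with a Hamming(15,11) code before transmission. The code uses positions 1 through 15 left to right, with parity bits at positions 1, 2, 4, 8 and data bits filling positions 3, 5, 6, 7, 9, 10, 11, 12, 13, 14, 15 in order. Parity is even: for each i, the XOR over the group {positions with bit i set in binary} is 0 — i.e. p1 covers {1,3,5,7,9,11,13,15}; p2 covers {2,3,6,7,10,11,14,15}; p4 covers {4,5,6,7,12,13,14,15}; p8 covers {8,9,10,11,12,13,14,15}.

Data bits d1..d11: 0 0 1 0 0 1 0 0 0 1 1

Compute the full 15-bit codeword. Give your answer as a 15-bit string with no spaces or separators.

100101010100011

Place data at non-parity positions: p1 p2 0 p4 0 1 0 p8 0 1 0 0 0 1 1
p1 (pos 1,3,5,7,9,11,13,15): XOR of data positions = 0⊕0⊕0⊕0⊕0⊕0⊕1 = 1
p2 (pos 2,3,6,7,10,11,14,15): XOR of data positions = 0⊕1⊕0⊕1⊕0⊕1⊕1 = 0
p4 (pos 4,5,6,7,12,13,14,15): XOR of data positions = 0⊕1⊕0⊕0⊕0⊕1⊕1 = 1
p8 (pos 8,9,10,11,12,13,14,15): XOR of data positions = 0⊕1⊕0⊕0⊕0⊕1⊕1 = 1
Codeword: 100101010100011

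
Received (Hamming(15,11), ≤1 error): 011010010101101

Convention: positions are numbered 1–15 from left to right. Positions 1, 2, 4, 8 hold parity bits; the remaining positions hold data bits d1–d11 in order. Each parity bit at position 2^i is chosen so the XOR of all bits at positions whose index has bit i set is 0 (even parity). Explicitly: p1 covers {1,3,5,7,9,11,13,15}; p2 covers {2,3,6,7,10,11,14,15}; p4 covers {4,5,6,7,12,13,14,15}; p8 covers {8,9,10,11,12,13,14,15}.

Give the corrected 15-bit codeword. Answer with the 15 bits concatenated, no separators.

011010000101101

s1 (pos 1,3,5,7,9,11,13,15): 0⊕1⊕1⊕0⊕0⊕0⊕1⊕1 = 0
s2 (pos 2,3,6,7,10,11,14,15): 1⊕1⊕0⊕0⊕1⊕0⊕0⊕1 = 0
s4 (pos 4,5,6,7,12,13,14,15): 0⊕1⊕0⊕0⊕1⊕1⊕0⊕1 = 0
s8 (pos 8,9,10,11,12,13,14,15): 1⊕0⊕1⊕0⊕1⊕1⊕0⊕1 = 1
Syndrome s8…s1 = 1000 → error at position 8.
Flip position 8: 011010010101101 → 011010000101101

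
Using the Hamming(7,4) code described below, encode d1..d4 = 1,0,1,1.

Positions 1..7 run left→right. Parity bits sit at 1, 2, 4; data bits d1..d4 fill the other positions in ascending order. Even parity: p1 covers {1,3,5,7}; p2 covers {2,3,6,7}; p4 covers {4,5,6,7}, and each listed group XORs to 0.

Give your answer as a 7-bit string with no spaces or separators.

Place data at non-parity positions: p1 p2 1 p4 0 1 1
p1 (pos 1,3,5,7): XOR of data positions = 1⊕0⊕1 = 0
p2 (pos 2,3,6,7): XOR of data positions = 1⊕1⊕1 = 1
p4 (pos 4,5,6,7): XOR of data positions = 0⊕1⊕1 = 0
Codeword: 0110011

0110011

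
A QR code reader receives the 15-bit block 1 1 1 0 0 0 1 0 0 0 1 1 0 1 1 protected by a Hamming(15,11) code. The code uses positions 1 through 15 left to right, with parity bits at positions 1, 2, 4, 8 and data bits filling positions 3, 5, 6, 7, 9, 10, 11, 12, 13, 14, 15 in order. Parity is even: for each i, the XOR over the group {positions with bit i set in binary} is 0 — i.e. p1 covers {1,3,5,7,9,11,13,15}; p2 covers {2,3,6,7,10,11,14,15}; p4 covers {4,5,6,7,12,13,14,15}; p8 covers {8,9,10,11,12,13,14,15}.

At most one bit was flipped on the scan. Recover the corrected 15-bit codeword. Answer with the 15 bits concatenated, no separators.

s1 (pos 1,3,5,7,9,11,13,15): 1⊕1⊕0⊕1⊕0⊕1⊕0⊕1 = 1
s2 (pos 2,3,6,7,10,11,14,15): 1⊕1⊕0⊕1⊕0⊕1⊕1⊕1 = 0
s4 (pos 4,5,6,7,12,13,14,15): 0⊕0⊕0⊕1⊕1⊕0⊕1⊕1 = 0
s8 (pos 8,9,10,11,12,13,14,15): 0⊕0⊕0⊕1⊕1⊕0⊕1⊕1 = 0
Syndrome s8…s1 = 0001 → error at position 1.
Flip position 1: 111000100011011 → 011000100011011

011000100011011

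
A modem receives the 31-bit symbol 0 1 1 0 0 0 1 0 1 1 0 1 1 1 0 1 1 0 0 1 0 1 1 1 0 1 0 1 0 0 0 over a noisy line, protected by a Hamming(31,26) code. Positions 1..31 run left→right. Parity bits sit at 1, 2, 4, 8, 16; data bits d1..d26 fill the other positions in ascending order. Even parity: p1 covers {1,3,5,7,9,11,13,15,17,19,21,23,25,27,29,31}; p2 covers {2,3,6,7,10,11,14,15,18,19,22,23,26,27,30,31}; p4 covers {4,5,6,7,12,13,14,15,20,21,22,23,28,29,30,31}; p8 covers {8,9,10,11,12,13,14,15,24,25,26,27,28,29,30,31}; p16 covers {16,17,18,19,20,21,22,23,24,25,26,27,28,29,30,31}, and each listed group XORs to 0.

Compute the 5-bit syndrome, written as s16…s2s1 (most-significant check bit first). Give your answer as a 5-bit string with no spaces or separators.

00000

s1 (pos 1,3,5,7,9,11,13,15,17,19,21,23,25,27,29,31): 0⊕1⊕0⊕1⊕1⊕0⊕1⊕0⊕1⊕0⊕0⊕1⊕0⊕0⊕0⊕0 = 0
s2 (pos 2,3,6,7,10,11,14,15,18,19,22,23,26,27,30,31): 1⊕1⊕0⊕1⊕1⊕0⊕1⊕0⊕0⊕0⊕1⊕1⊕1⊕0⊕0⊕0 = 0
s4 (pos 4,5,6,7,12,13,14,15,20,21,22,23,28,29,30,31): 0⊕0⊕0⊕1⊕1⊕1⊕1⊕0⊕1⊕0⊕1⊕1⊕1⊕0⊕0⊕0 = 0
s8 (pos 8,9,10,11,12,13,14,15,24,25,26,27,28,29,30,31): 0⊕1⊕1⊕0⊕1⊕1⊕1⊕0⊕1⊕0⊕1⊕0⊕1⊕0⊕0⊕0 = 0
s16 (pos 16,17,18,19,20,21,22,23,24,25,26,27,28,29,30,31): 1⊕1⊕0⊕0⊕1⊕0⊕1⊕1⊕1⊕0⊕1⊕0⊕1⊕0⊕0⊕0 = 0
Syndrome s16…s1 = 00000 → no error.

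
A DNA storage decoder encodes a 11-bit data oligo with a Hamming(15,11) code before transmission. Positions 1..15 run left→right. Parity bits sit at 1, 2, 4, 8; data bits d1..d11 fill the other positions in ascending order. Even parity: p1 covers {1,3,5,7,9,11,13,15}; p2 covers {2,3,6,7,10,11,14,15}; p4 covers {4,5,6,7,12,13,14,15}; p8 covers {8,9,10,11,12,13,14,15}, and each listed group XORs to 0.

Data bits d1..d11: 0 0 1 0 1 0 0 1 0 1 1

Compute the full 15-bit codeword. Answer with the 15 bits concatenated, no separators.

Place data at non-parity positions: p1 p2 0 p4 0 1 0 p8 1 0 0 1 0 1 1
p1 (pos 1,3,5,7,9,11,13,15): XOR of data positions = 0⊕0⊕0⊕1⊕0⊕0⊕1 = 0
p2 (pos 2,3,6,7,10,11,14,15): XOR of data positions = 0⊕1⊕0⊕0⊕0⊕1⊕1 = 1
p4 (pos 4,5,6,7,12,13,14,15): XOR of data positions = 0⊕1⊕0⊕1⊕0⊕1⊕1 = 0
p8 (pos 8,9,10,11,12,13,14,15): XOR of data positions = 1⊕0⊕0⊕1⊕0⊕1⊕1 = 0
Codeword: 010001001001011

010001001001011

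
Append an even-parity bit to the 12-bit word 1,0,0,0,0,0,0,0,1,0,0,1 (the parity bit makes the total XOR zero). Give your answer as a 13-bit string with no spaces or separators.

1000000010011

XOR of the 12 data bits: 1⊕0⊕0⊕0⊕0⊕0⊕0⊕0⊕1⊕0⊕0⊕1 = 1
Parity bit = 1 (so all 13 bits XOR to 0).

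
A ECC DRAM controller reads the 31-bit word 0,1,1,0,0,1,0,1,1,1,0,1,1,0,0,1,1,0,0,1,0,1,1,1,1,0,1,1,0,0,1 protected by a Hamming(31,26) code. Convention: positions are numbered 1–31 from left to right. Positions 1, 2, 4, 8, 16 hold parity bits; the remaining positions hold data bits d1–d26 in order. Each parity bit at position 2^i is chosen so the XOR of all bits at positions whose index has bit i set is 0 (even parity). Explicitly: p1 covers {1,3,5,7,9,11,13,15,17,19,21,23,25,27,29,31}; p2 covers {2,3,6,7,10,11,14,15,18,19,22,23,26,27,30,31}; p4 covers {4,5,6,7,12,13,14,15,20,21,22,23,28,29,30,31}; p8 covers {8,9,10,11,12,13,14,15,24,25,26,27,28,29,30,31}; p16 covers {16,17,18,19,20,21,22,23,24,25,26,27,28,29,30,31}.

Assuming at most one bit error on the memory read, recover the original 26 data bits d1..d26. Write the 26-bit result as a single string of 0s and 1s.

10101101100100101111011001

s1 (pos 1,3,5,7,9,11,13,15,17,19,21,23,25,27,29,31): 0⊕1⊕0⊕0⊕1⊕0⊕1⊕0⊕1⊕0⊕0⊕1⊕1⊕1⊕0⊕1 = 0
s2 (pos 2,3,6,7,10,11,14,15,18,19,22,23,26,27,30,31): 1⊕1⊕1⊕0⊕1⊕0⊕0⊕0⊕0⊕0⊕1⊕1⊕0⊕1⊕0⊕1 = 0
s4 (pos 4,5,6,7,12,13,14,15,20,21,22,23,28,29,30,31): 0⊕0⊕1⊕0⊕1⊕1⊕0⊕0⊕1⊕0⊕1⊕1⊕1⊕0⊕0⊕1 = 0
s8 (pos 8,9,10,11,12,13,14,15,24,25,26,27,28,29,30,31): 1⊕1⊕1⊕0⊕1⊕1⊕0⊕0⊕1⊕1⊕0⊕1⊕1⊕0⊕0⊕1 = 0
s16 (pos 16,17,18,19,20,21,22,23,24,25,26,27,28,29,30,31): 1⊕1⊕0⊕0⊕1⊕0⊕1⊕1⊕1⊕1⊕0⊕1⊕1⊕0⊕0⊕1 = 0
Syndrome s16…s1 = 00000 → no error.
Read data bits from positions 3,5,6,7,9,10,11,12,13,14,15,17,18,19,20,21,22,23,24,25,26,27,28,29,30,31: 10101101100100101111011001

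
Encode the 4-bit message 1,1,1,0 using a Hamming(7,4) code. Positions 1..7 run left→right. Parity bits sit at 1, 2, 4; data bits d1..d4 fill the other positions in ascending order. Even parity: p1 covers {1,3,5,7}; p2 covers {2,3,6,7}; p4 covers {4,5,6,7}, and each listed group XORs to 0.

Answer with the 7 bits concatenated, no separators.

0010110

Place data at non-parity positions: p1 p2 1 p4 1 1 0
p1 (pos 1,3,5,7): XOR of data positions = 1⊕1⊕0 = 0
p2 (pos 2,3,6,7): XOR of data positions = 1⊕1⊕0 = 0
p4 (pos 4,5,6,7): XOR of data positions = 1⊕1⊕0 = 0
Codeword: 0010110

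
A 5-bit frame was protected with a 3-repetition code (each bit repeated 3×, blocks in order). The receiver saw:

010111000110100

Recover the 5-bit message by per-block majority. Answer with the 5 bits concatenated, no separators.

Block 1 (010): 1 one → 0
Block 2 (111): 3 ones → 1
Block 3 (000): 0 ones → 0
Block 4 (110): 2 ones → 1
Block 5 (100): 1 one → 0

01010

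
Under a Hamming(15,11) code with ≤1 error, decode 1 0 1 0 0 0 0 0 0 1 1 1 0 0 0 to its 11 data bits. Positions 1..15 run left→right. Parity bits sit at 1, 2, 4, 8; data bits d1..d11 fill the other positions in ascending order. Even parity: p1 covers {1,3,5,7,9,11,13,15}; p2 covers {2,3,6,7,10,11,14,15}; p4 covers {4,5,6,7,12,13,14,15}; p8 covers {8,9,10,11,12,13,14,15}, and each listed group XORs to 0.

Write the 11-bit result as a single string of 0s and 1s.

10000111001

s1 (pos 1,3,5,7,9,11,13,15): 1⊕1⊕0⊕0⊕0⊕1⊕0⊕0 = 1
s2 (pos 2,3,6,7,10,11,14,15): 0⊕1⊕0⊕0⊕1⊕1⊕0⊕0 = 1
s4 (pos 4,5,6,7,12,13,14,15): 0⊕0⊕0⊕0⊕1⊕0⊕0⊕0 = 1
s8 (pos 8,9,10,11,12,13,14,15): 0⊕0⊕1⊕1⊕1⊕0⊕0⊕0 = 1
Syndrome s8…s1 = 1111 → error at position 15.
Flip position 15: 101000000111000 → 101000000111001
Read data bits from positions 3,5,6,7,9,10,11,12,13,14,15: 10000111001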